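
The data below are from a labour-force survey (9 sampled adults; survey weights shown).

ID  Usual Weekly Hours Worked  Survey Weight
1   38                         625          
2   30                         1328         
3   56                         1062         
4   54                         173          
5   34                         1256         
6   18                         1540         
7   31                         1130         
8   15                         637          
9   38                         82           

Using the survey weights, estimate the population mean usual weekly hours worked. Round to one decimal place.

32.0

Weighted sum = 38×625 + 30×1328 + 56×1062 + 54×173 + 34×1256 + 18×1540 + 31×1130 + 15×637 + 38×82
  = 23750 + 39840 + 59472 + 9342 + 42704 + 27720 + 35030 + 9555 + 3116 = 250529
Sum of weights = 625 + 1328 + 1062 + 173 + 1256 + 1540 + 1130 + 637 + 82 = 7833
Weighted mean = 250529 / 7833 = 31.983787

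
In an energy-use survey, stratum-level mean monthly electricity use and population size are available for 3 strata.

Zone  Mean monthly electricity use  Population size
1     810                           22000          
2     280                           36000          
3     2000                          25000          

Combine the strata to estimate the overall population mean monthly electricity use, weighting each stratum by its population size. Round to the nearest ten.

Σ Nₕ·x̄ₕ = 810×22000 + 280×36000 + 2000×25000
  = 17820000 + 10080000 + 50000000 = 77900000
Σ Nₕ = 83000
Overall mean = 77900000 / 83000 = 938.55422

940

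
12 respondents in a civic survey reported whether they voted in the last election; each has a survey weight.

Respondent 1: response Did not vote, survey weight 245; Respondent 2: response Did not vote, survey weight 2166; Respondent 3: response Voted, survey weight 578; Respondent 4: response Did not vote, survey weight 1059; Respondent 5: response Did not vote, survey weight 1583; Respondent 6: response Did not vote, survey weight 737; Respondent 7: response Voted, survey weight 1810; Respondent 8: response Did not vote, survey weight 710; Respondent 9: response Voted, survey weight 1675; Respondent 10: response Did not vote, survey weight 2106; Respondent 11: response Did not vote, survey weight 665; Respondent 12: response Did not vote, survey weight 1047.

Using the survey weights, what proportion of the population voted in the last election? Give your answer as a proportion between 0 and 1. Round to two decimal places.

0.28

Sum of weights for 'Voted' = 578 + 1810 + 1675 = 4063
Total weight = 14381
Weighted proportion = 4063 / 14381 = 0.28252555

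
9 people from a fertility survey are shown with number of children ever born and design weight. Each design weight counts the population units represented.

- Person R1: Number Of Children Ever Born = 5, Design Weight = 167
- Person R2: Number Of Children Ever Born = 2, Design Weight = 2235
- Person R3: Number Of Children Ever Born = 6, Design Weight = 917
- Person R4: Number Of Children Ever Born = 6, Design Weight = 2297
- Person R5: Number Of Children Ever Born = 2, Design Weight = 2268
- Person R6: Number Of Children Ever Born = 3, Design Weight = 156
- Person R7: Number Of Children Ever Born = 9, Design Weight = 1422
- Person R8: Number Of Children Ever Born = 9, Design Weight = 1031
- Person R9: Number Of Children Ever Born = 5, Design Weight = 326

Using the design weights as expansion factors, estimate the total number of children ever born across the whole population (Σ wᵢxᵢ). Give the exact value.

Weighted total = 5×167 + 2×2235 + 6×917 + 6×2297 + 2×2268 + 3×156 + 9×1422 + 9×1031 + 5×326
  = 835 + 4470 + 5502 + 13782 + 4536 + 468 + 12798 + 9279 + 1630 = 53300

53300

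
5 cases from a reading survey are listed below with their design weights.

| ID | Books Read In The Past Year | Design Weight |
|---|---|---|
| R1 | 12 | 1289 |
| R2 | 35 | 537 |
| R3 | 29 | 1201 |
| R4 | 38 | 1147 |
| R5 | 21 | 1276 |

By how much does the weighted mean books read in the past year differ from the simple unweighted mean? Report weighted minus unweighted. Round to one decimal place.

-1.4

Unweighted sum = 12 + 35 + 29 + 38 + 21 = 135
Unweighted mean = 135 / 5 = 27
Weighted sum = 12×1289 + 35×537 + 29×1201 + 38×1147 + 21×1276
  = 15468 + 18795 + 34829 + 43586 + 26796 = 139474
Sum of weights = 5450
Weighted mean = 139474 / 5450 = 25.59156
Difference (weighted minus unweighted) = -1.4084404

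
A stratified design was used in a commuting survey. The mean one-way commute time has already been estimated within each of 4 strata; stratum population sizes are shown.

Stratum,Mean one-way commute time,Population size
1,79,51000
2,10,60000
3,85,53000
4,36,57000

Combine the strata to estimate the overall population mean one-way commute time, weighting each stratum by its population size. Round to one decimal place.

Σ Nₕ·x̄ₕ = 79×51000 + 10×60000 + 85×53000 + 36×57000
  = 4029000 + 600000 + 4505000 + 2052000 = 11186000
Σ Nₕ = 51000 + 60000 + 53000 + 57000 = 221000
Overall mean = 11186000 / 221000 = 50.615385

50.6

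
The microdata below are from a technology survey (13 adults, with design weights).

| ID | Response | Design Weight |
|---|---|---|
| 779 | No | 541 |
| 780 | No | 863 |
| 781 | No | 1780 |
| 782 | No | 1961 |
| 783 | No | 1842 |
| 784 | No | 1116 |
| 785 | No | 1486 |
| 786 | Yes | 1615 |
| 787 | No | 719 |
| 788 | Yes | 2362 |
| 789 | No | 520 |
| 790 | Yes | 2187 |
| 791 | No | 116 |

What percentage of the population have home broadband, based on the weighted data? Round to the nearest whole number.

36

Sum of weights for 'Yes' = 1615 + 2362 + 2187 = 6164
Total weight = 17108
Weighted proportion = 6164 / 17108 = 0.36029928 → 36.029928%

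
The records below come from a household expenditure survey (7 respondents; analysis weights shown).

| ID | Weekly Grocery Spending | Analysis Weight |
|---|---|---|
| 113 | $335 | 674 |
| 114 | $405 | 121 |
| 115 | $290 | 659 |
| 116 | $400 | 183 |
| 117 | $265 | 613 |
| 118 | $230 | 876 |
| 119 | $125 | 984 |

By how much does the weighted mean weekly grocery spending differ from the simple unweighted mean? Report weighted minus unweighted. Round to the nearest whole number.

-43

Unweighted sum = 335 + 405 + 290 + 400 + 265 + 230 + 125 = 2050
Unweighted mean = 2050 / 7 = 292.85714
Weighted sum = 335×674 + 405×121 + 290×659 + 400×183 + 265×613 + 230×876 + 125×984
  = 225790 + 49005 + 191110 + 73200 + 162445 + 201480 + 123000 = 1026030
Sum of weights = 674 + 121 + 659 + 183 + 613 + 876 + 984 = 4110
Weighted mean = 1026030 / 4110 = 249.64234
Difference (weighted minus unweighted) = -43.214807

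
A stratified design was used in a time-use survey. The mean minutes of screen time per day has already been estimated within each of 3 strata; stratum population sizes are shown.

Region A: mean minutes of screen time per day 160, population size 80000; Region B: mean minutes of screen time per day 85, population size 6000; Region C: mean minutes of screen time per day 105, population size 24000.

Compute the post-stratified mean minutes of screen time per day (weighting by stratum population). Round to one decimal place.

143.9

Σ Nₕ·x̄ₕ = 160×80000 + 85×6000 + 105×24000
  = 15830000
Σ Nₕ = 80000 + 6000 + 24000 = 110000
Overall mean = 15830000 / 110000 = 143.90909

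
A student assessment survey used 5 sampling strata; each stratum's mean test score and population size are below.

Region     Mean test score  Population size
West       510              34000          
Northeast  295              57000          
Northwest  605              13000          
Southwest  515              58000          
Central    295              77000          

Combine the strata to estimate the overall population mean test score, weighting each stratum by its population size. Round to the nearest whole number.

396

Σ Nₕ·x̄ₕ = 510×34000 + 295×57000 + 605×13000 + 515×58000 + 295×77000
  = 17340000 + 16815000 + 7865000 + 29870000 + 22715000 = 94605000
Σ Nₕ = 34000 + 57000 + 13000 + 58000 + 77000 = 239000
Overall mean = 94605000 / 239000 = 395.83682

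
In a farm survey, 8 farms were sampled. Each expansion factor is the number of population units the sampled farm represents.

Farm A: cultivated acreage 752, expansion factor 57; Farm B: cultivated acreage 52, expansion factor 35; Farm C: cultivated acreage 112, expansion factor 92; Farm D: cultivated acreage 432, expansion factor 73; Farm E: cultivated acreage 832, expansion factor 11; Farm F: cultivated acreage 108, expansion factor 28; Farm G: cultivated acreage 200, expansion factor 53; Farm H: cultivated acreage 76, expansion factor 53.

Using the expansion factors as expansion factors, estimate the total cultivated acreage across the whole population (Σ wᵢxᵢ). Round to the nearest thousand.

113000

Weighted total = 752×57 + 52×35 + 112×92 + 432×73 + 832×11 + 108×28 + 200×53 + 76×53
  = 42864 + 1820 + 10304 + 31536 + 9152 + 3024 + 10600 + 4028 = 113328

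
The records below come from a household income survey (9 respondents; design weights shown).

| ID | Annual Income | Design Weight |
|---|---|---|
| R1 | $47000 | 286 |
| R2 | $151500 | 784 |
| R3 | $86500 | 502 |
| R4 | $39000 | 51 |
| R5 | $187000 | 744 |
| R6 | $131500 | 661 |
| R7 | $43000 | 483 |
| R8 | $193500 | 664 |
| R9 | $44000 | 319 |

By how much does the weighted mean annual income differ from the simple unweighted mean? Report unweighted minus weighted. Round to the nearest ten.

Unweighted sum = 47000 + 151500 + 86500 + 39000 + 187000 + 131500 + 43000 + 193500 + 44000 = 923000
Unweighted mean = 923000 / 9 = 102555.56
Weighted sum = 47000×286 + 151500×784 + 86500×502 + 39000×51 + 187000×744 + 131500×661 + 43000×483 + 193500×664 + 44000×319
  = 566968500
Sum of weights = 286 + 784 + 502 + 51 + 744 + 661 + 483 + 664 + 319 = 4494
Weighted mean = 566968500 / 4494 = 126161.21
Difference (unweighted minus weighted) = -23605.659

-23610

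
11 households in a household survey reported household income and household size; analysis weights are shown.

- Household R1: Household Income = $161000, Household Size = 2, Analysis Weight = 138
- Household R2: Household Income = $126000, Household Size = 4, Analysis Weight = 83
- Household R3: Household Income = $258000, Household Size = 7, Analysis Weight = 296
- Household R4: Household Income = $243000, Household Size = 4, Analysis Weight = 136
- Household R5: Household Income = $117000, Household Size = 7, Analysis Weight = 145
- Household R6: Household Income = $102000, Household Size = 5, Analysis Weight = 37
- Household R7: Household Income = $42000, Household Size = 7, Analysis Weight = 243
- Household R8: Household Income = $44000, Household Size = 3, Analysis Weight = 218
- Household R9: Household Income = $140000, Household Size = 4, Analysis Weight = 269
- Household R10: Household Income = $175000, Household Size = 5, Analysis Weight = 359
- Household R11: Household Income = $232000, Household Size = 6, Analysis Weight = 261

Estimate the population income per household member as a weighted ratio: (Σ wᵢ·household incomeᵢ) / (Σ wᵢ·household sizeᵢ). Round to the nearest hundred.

Σ wᵢ·y = 161000×138 + 126000×83 + 258000×296 + 243000×136 + 117000×145 + 102000×37 + 42000×243 + 44000×218 + 140000×269 + 175000×359 + 232000×261
  = 343666000
Σ wᵢ·x = 2×138 + 4×83 + 7×296 + 4×136 + 7×145 + 5×37 + 7×243 + 3×218 + 4×269 + 5×359 + 6×261
  = 276 + 332 + 2072 + 544 + 1015 + 185 + 1701 + 654 + 1076 + 1795 + 1566 = 11216
Ratio = 343666000 / 11216 = 30640.692

30600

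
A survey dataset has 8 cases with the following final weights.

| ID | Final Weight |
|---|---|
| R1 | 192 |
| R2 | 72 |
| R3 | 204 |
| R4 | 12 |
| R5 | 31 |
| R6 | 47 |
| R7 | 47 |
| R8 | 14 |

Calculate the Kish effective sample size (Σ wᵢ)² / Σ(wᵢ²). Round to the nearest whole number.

Σ wᵢ = 192 + 72 + 204 + 12 + 31 + 47 + 47 + 14 = 619
Σ wᵢ² = 36864 + 5184 + 41616 + 144 + 961 + 2209 + 2209 + 196 = 89383
n_eff = 619² / 89383 = 383161 / 89383 = 4.2867324

4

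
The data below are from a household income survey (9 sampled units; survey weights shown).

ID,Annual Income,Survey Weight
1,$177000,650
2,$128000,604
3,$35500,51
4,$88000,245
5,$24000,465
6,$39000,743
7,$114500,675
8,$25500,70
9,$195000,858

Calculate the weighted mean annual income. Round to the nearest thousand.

Weighted sum = 177000×650 + 128000×604 + 35500×51 + 88000×245 + 24000×465 + 39000×743 + 114500×675 + 25500×70 + 195000×858
  = 115050000 + 77312000 + 1810500 + 21560000 + 11160000 + 28977000 + 77287500 + 1785000 + 167310000 = 502252000
Sum of weights = 650 + 604 + 51 + 245 + 465 + 743 + 675 + 70 + 858 = 4361
Weighted mean = 502252000 / 4361 = 115169

115000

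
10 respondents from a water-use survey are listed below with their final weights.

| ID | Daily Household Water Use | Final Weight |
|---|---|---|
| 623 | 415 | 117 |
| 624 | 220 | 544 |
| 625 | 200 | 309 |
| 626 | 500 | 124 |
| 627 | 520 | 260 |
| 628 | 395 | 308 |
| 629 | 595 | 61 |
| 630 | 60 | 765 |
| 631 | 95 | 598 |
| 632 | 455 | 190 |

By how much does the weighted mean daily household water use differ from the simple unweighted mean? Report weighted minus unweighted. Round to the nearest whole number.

Unweighted sum = 3455
Unweighted mean = 3455 / 10 = 345.5
Weighted sum = 415×117 + 220×544 + 200×309 + 500×124 + 520×260 + 395×308 + 595×61 + 60×765 + 95×598 + 455×190
  = 48555 + 119680 + 61800 + 62000 + 135200 + 121660 + 36295 + 45900 + 56810 + 86450 = 774350
Sum of weights = 117 + 544 + 309 + 124 + 260 + 308 + 61 + 765 + 598 + 190 = 3276
Weighted mean = 774350 / 3276 = 236.37057
Difference (weighted minus unweighted) = -109.12943

-109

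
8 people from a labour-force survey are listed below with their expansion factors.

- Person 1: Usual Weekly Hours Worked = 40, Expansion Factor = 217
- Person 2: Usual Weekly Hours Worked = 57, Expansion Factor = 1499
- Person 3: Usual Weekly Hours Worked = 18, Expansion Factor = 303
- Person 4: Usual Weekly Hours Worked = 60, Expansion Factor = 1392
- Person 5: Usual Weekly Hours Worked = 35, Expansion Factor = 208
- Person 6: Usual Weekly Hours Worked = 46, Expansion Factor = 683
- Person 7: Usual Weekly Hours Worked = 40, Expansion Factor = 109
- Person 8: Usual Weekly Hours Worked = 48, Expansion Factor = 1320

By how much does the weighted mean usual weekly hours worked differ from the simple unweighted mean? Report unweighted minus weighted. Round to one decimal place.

Unweighted sum = 40 + 57 + 18 + 60 + 35 + 46 + 40 + 48 = 344
Unweighted mean = 344 / 8 = 43
Weighted sum = 40×217 + 57×1499 + 18×303 + 60×1392 + 35×208 + 46×683 + 40×109 + 48×1320
  = 8680 + 85443 + 5454 + 83520 + 7280 + 31418 + 4360 + 63360 = 289515
Sum of weights = 217 + 1499 + 303 + 1392 + 208 + 683 + 109 + 1320 = 5731
Weighted mean = 289515 / 5731 = 50.517362
Difference (unweighted minus weighted) = -7.5173617

-7.5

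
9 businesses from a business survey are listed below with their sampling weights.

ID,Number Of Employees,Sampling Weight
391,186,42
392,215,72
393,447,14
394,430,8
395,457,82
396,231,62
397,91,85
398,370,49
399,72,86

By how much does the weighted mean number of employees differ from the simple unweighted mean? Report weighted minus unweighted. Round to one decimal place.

Unweighted sum = 186 + 215 + 447 + 430 + 457 + 231 + 91 + 370 + 72 = 2499
Unweighted mean = 2499 / 9 = 277.66667
Weighted sum = 116843
Sum of weights = 42 + 72 + 14 + 8 + 82 + 62 + 85 + 49 + 86 = 500
Weighted mean = 116843 / 500 = 233.686
Difference (weighted minus unweighted) = -43.980667

-44.0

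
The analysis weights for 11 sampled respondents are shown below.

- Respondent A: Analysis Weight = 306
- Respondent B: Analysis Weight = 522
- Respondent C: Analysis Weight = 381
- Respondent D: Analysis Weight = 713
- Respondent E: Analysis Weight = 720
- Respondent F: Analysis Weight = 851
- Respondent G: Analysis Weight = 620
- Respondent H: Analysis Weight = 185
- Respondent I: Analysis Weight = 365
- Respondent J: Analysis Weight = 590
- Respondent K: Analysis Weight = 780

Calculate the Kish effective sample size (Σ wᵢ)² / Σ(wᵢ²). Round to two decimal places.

9.65

Σ wᵢ = 306 + 522 + 381 + 713 + 720 + 851 + 620 + 185 + 365 + 590 + 780 = 6033
Σ wᵢ² = 3770601
n_eff = 6033² / 3770601 = 36397089 / 3770601 = 9.6528614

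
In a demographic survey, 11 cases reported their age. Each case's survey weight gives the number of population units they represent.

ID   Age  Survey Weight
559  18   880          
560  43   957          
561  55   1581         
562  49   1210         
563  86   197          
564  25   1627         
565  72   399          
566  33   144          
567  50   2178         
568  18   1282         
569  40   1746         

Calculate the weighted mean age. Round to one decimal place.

Weighted sum = 18×880 + 43×957 + 55×1581 + 49×1210 + 86×197 + 25×1627 + 72×399 + 33×144 + 50×2178 + 18×1282 + 40×1746
  = 15840 + 41151 + 86955 + 59290 + 16942 + 40675 + 28728 + 4752 + 108900 + 23076 + 69840 = 496149
Sum of weights = 12201
Weighted mean = 496149 / 12201 = 40.664618

40.7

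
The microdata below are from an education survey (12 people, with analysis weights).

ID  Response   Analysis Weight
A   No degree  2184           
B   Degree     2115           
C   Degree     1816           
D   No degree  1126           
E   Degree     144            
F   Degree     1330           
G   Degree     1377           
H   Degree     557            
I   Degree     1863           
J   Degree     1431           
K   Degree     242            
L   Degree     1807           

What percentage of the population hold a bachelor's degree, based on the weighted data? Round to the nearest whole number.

Sum of weights for 'Degree' = 2115 + 1816 + 144 + 1330 + 1377 + 557 + 1863 + 1431 + 242 + 1807 = 12682
Total weight = 2184 + 2115 + 1816 + 1126 + 144 + 1330 + 1377 + 557 + 1863 + 1431 + 242 + 1807 = 15992
Weighted proportion = 12682 / 15992 = 0.79302151 → 79.302151%

79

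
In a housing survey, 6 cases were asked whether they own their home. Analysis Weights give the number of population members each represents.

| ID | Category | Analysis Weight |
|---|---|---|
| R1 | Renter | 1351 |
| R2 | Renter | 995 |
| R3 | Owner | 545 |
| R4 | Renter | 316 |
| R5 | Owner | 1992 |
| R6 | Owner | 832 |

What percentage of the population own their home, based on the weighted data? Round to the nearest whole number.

Sum of weights for 'Owner' = 545 + 1992 + 832 = 3369
Total weight = 1351 + 995 + 545 + 316 + 1992 + 832 = 6031
Weighted proportion = 3369 / 6031 = 0.55861383 → 55.861383%

56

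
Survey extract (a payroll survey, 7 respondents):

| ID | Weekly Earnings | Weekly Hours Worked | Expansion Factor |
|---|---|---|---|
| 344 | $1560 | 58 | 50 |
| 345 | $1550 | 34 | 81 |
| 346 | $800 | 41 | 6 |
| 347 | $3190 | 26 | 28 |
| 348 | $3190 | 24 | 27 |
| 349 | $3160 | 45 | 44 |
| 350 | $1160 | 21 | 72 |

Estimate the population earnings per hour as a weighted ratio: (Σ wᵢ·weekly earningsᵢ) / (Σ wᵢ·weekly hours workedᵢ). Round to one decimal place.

56.3

Σ wᵢ·y = 1560×50 + 1550×81 + 800×6 + 3190×28 + 3190×27 + 3160×44 + 1160×72
  = 78000 + 125550 + 4800 + 89320 + 86130 + 139040 + 83520 = 606360
Σ wᵢ·x = 58×50 + 34×81 + 41×6 + 26×28 + 24×27 + 45×44 + 21×72
  = 10768
Ratio = 606360 / 10768 = 56.311293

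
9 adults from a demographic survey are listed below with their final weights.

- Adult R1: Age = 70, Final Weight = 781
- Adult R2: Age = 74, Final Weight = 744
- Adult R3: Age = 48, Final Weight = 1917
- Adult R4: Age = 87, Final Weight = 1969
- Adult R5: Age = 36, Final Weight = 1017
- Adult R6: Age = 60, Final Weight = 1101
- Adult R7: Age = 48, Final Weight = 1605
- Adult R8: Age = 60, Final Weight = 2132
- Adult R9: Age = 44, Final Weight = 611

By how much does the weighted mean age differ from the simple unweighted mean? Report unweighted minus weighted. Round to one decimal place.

-1.0

Unweighted sum = 527
Unweighted mean = 527 / 9 = 58.555556
Weighted sum = 70×781 + 74×744 + 48×1917 + 87×1969 + 36×1017 + 60×1101 + 48×1605 + 60×2132 + 44×611
  = 54670 + 55056 + 92016 + 171303 + 36612 + 66060 + 77040 + 127920 + 26884 = 707561
Sum of weights = 11877
Weighted mean = 707561 / 11877 = 59.574051
Difference (unweighted minus weighted) = -1.0184951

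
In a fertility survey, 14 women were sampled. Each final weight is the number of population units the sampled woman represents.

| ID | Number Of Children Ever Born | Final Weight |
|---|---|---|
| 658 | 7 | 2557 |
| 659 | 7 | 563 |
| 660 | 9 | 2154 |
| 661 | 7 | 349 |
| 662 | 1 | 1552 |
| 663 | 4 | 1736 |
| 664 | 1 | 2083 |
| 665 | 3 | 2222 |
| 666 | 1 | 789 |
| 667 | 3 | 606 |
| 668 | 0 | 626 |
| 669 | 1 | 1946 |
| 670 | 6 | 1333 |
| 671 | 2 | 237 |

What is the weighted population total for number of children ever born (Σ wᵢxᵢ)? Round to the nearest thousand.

74000

Weighted total = 73939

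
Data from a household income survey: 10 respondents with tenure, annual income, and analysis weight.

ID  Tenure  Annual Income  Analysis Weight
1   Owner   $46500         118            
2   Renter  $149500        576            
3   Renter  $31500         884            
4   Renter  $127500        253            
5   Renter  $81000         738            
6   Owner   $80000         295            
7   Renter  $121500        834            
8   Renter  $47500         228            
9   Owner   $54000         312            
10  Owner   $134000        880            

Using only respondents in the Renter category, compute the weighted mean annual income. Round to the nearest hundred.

Renter rows: 2, 3, 4, 5, 7, 8
Weighted sum = 149500×576 + 31500×884 + 127500×253 + 81000×738 + 121500×834 + 47500×228
  = 86112000 + 27846000 + 32257500 + 59778000 + 101331000 + 10830000 = 318154500
Sum of weights = 576 + 884 + 253 + 738 + 834 + 228 = 3513
Weighted mean = 318154500 / 3513 = 90564.902

90600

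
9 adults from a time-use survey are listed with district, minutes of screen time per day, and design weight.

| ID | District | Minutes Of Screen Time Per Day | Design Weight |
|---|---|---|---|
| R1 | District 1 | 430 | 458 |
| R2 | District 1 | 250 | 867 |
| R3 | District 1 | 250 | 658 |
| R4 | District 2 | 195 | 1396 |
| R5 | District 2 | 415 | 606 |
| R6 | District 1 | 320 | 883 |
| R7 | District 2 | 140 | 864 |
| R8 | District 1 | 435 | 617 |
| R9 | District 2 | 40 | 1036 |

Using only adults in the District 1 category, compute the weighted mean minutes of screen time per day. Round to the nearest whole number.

District 1 rows: R1, R2, R3, R6, R8
Weighted sum = 430×458 + 250×867 + 250×658 + 320×883 + 435×617
  = 196940 + 216750 + 164500 + 282560 + 268395 = 1129145
Sum of weights = 3483
Weighted mean = 1129145 / 3483 = 324.18748

324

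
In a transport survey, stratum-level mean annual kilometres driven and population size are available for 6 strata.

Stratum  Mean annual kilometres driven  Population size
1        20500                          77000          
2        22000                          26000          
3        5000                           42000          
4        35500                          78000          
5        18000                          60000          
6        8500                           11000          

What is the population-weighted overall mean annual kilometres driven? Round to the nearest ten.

Σ Nₕ·x̄ₕ = 20500×77000 + 22000×26000 + 5000×42000 + 35500×78000 + 18000×60000 + 8500×11000
  = 1578500000 + 572000000 + 210000000 + 2769000000 + 1080000000 + 93500000 = 6303000000
Σ Nₕ = 77000 + 26000 + 42000 + 78000 + 60000 + 11000 = 294000
Overall mean = 6303000000 / 294000 = 21438.776

21440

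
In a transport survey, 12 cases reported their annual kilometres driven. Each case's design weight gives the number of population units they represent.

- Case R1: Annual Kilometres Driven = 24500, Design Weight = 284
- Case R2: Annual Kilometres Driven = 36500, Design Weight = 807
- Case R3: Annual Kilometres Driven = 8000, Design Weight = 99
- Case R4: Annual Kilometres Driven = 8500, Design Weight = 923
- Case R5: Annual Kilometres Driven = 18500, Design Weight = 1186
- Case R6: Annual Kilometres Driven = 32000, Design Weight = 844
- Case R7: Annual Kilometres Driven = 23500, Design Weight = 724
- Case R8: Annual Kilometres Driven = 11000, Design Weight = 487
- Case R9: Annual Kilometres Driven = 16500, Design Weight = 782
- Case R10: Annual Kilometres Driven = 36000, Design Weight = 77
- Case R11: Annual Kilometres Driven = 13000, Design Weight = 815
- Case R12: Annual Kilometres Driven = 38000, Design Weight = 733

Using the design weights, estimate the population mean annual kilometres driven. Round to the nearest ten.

Weighted sum = 24500×284 + 36500×807 + 8000×99 + 8500×923 + 18500×1186 + 32000×844 + 23500×724 + 11000×487 + 16500×782 + 36000×77 + 13000×815 + 38000×733
  = 6958000 + 29455500 + 792000 + 7845500 + 21941000 + 27008000 + 17014000 + 5357000 + 12903000 + 2772000 + 10595000 + 27854000 = 170495000
Sum of weights = 284 + 807 + 99 + 923 + 1186 + 844 + 724 + 487 + 782 + 77 + 815 + 733 = 7761
Weighted mean = 170495000 / 7761 = 21968.174

21970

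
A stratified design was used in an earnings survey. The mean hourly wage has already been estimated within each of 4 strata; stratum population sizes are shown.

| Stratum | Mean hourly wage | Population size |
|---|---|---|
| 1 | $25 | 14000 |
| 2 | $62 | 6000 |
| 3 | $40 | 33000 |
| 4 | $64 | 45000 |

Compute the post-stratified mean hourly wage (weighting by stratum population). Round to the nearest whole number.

Σ Nₕ·x̄ₕ = 25×14000 + 62×6000 + 40×33000 + 64×45000
  = 350000 + 372000 + 1320000 + 2880000 = 4922000
Σ Nₕ = 14000 + 6000 + 33000 + 45000 = 98000
Overall mean = 4922000 / 98000 = 50.22449

50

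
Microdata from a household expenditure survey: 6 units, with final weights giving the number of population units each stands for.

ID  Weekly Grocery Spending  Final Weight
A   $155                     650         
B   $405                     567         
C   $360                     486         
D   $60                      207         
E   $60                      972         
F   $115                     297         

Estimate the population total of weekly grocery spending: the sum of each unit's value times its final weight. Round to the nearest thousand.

Weighted total = 155×650 + 405×567 + 360×486 + 60×207 + 60×972 + 115×297
  = 610240

610000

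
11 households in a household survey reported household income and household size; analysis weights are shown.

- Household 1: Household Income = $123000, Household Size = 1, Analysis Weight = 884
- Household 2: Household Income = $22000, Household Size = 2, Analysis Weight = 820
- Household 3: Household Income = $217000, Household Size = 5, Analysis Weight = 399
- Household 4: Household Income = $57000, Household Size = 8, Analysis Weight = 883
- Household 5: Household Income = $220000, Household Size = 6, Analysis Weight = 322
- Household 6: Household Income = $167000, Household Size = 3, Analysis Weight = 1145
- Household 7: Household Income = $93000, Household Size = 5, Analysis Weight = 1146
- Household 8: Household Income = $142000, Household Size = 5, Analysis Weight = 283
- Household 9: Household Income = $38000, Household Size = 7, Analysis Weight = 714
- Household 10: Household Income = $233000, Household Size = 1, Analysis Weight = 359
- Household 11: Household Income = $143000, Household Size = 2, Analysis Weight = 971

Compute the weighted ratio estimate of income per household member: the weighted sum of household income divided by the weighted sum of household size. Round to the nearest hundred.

29400

Σ wᵢ·y = 123000×884 + 22000×820 + 217000×399 + 57000×883 + 220000×322 + 167000×1145 + 93000×1146 + 142000×283 + 38000×714 + 233000×359 + 143000×971
  = 108732000 + 18040000 + 86583000 + 50331000 + 70840000 + 191215000 + 106578000 + 40186000 + 27132000 + 83647000 + 138853000 = 922137000
Σ wᵢ·x = 1×884 + 2×820 + 5×399 + 8×883 + 6×322 + 3×1145 + 5×1146 + 5×283 + 7×714 + 1×359 + 2×971
  = 884 + 1640 + 1995 + 7064 + 1932 + 3435 + 5730 + 1415 + 4998 + 359 + 1942 = 31394
Ratio = 922137000 / 31394 = 29373.033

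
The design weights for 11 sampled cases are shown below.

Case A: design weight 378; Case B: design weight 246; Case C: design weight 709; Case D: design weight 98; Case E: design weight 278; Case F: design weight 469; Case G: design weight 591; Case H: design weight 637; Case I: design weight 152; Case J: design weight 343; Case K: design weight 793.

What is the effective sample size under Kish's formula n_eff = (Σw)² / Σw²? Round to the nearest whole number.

Σ wᵢ = 378 + 246 + 709 + 98 + 278 + 469 + 591 + 637 + 152 + 343 + 793 = 4694
Σ wᵢ² = 2537582
n_eff = 4694² / 2537582 = 22033636 / 2537582 = 8.6829257

9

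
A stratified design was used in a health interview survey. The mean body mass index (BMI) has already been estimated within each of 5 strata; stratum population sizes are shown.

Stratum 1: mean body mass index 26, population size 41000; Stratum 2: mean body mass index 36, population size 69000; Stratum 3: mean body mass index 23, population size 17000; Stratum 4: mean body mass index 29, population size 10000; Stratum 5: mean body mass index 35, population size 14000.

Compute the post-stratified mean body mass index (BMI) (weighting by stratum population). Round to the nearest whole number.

Σ Nₕ·x̄ₕ = 26×41000 + 36×69000 + 23×17000 + 29×10000 + 35×14000
  = 1066000 + 2484000 + 391000 + 290000 + 490000 = 4721000
Σ Nₕ = 41000 + 69000 + 17000 + 10000 + 14000 = 151000
Overall mean = 4721000 / 151000 = 31.264901

31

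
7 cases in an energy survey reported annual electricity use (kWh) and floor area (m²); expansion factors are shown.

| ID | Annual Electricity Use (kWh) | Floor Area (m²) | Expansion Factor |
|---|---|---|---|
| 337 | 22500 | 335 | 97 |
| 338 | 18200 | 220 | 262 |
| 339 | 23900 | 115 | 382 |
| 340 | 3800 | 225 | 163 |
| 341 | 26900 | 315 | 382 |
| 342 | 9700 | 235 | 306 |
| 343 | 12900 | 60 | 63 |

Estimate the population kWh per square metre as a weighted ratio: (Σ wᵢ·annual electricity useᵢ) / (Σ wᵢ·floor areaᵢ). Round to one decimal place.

Σ wᵢ·y = 22500×97 + 18200×262 + 23900×382 + 3800×163 + 26900×382 + 9700×306 + 12900×63
  = 2182500 + 4768400 + 9129800 + 619400 + 10275800 + 2968200 + 812700 = 30756800
Σ wᵢ·x = 366760
Ratio = 30756800 / 366760 = 83.860835

83.9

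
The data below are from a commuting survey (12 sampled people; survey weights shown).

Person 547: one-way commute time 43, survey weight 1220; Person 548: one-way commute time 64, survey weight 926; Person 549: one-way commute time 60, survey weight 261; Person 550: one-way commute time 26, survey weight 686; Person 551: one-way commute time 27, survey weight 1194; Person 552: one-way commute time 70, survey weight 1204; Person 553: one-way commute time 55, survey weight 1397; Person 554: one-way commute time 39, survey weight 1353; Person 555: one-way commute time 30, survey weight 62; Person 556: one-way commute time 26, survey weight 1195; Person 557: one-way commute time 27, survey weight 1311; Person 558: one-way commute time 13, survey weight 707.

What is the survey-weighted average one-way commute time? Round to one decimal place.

Weighted sum = 43×1220 + 64×926 + 60×261 + 26×686 + 27×1194 + 70×1204 + 55×1397 + 39×1353 + 30×62 + 26×1195 + 27×1311 + 13×707
  = 52460 + 59264 + 15660 + 17836 + 32238 + 84280 + 76835 + 52767 + 1860 + 31070 + 35397 + 9191 = 468858
Sum of weights = 1220 + 926 + 261 + 686 + 1194 + 1204 + 1397 + 1353 + 62 + 1195 + 1311 + 707 = 11516
Weighted mean = 468858 / 11516 = 40.713616

40.7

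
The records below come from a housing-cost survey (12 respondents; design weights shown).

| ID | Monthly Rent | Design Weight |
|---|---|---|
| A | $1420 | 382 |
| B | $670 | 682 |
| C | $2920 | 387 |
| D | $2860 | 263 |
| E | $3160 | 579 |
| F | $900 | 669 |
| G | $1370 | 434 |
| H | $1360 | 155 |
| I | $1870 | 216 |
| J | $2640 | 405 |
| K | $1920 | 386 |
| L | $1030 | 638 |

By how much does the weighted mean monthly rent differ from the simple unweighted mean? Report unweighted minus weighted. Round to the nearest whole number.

Unweighted sum = 1420 + 670 + 2920 + 2860 + 3160 + 900 + 1370 + 1360 + 1870 + 2640 + 1920 + 1030 = 22120
Unweighted mean = 22120 / 12 = 1843.3333
Weighted sum = 1420×382 + 670×682 + 2920×387 + 2860×263 + 3160×579 + 900×669 + 1370×434 + 1360×155 + 1870×216 + 2640×405 + 1920×386 + 1030×638
  = 8990100
Sum of weights = 382 + 682 + 387 + 263 + 579 + 669 + 434 + 155 + 216 + 405 + 386 + 638 = 5196
Weighted mean = 8990100 / 5196 = 1730.1963
Difference (unweighted minus weighted) = 113.13703

113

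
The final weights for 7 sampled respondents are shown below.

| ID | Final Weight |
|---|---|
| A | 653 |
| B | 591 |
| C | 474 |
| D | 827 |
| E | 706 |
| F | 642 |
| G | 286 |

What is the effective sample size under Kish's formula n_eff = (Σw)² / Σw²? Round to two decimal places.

Σ wᵢ = 653 + 591 + 474 + 827 + 706 + 642 + 286 = 4179
Σ wᵢ² = 426409 + 349281 + 224676 + 683929 + 498436 + 412164 + 81796 = 2676691
n_eff = 4179² / 2676691 = 17464041 / 2676691 = 6.524489

6.52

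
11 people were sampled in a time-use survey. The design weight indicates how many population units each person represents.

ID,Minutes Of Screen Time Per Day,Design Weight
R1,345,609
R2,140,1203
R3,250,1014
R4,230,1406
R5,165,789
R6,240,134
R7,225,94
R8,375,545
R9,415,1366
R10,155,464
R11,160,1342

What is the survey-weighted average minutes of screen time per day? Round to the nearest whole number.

Weighted sum = 345×609 + 140×1203 + 250×1014 + 230×1406 + 165×789 + 240×134 + 225×94 + 375×545 + 415×1366 + 155×464 + 160×1342
  = 2196805
Sum of weights = 609 + 1203 + 1014 + 1406 + 789 + 134 + 94 + 545 + 1366 + 464 + 1342 = 8966
Weighted mean = 2196805 / 8966 = 245.01506

245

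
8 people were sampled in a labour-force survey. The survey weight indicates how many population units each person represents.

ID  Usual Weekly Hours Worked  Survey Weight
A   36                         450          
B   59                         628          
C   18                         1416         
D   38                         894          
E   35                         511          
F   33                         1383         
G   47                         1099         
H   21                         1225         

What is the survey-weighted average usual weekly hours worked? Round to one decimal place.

33.3

Weighted sum = 253614
Sum of weights = 450 + 628 + 1416 + 894 + 511 + 1383 + 1099 + 1225 = 7606
Weighted mean = 253614 / 7606 = 33.343939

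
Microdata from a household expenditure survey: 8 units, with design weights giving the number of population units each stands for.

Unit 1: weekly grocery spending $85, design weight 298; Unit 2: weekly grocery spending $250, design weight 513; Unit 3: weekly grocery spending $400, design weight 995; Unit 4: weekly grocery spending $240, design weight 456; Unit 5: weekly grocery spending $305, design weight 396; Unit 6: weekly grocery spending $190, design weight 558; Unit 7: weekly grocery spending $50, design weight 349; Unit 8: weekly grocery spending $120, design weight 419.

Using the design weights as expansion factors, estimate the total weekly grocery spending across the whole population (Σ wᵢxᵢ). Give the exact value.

955550

Weighted total = 85×298 + 250×513 + 400×995 + 240×456 + 305×396 + 190×558 + 50×349 + 120×419
  = 25330 + 128250 + 398000 + 109440 + 120780 + 106020 + 17450 + 50280 = 955550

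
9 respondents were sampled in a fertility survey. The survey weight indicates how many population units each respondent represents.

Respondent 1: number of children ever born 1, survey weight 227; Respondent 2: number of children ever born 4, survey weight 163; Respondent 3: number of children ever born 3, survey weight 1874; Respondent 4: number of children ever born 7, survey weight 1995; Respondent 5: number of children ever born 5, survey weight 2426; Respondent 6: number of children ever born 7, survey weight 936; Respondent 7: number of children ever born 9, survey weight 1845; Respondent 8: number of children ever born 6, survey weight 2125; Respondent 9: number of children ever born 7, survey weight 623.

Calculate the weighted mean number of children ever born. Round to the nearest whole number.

Weighted sum = 72864
Sum of weights = 12214
Weighted mean = 72864 / 12214 = 5.9656132

6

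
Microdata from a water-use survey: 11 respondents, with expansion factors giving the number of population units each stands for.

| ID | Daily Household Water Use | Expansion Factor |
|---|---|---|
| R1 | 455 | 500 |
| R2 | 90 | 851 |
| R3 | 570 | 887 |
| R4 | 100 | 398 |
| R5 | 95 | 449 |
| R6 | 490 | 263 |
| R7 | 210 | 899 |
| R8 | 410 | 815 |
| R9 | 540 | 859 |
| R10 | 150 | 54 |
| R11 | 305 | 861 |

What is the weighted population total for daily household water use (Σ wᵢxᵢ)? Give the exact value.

2278510

Weighted total = 455×500 + 90×851 + 570×887 + 100×398 + 95×449 + 490×263 + 210×899 + 410×815 + 540×859 + 150×54 + 305×861
  = 227500 + 76590 + 505590 + 39800 + 42655 + 128870 + 188790 + 334150 + 463860 + 8100 + 262605 = 2278510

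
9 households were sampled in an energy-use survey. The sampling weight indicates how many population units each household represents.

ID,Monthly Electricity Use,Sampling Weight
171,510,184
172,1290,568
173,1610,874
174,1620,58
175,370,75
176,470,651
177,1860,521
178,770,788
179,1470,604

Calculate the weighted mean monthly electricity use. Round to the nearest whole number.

Weighted sum = 510×184 + 1290×568 + 1610×874 + 1620×58 + 370×75 + 470×651 + 1860×521 + 770×788 + 1470×604
  = 93840 + 732720 + 1407140 + 93960 + 27750 + 305970 + 969060 + 606760 + 887880 = 5125080
Sum of weights = 184 + 568 + 874 + 58 + 75 + 651 + 521 + 788 + 604 = 4323
Weighted mean = 5125080 / 4323 = 1185.5378

1186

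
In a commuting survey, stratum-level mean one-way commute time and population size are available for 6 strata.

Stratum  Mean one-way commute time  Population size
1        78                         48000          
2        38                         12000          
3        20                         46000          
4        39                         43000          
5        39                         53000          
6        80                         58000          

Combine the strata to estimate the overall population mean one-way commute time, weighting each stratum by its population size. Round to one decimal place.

Σ Nₕ·x̄ₕ = 78×48000 + 38×12000 + 20×46000 + 39×43000 + 39×53000 + 80×58000
  = 13504000
Σ Nₕ = 48000 + 12000 + 46000 + 43000 + 53000 + 58000 = 260000
Overall mean = 13504000 / 260000 = 51.938462

51.9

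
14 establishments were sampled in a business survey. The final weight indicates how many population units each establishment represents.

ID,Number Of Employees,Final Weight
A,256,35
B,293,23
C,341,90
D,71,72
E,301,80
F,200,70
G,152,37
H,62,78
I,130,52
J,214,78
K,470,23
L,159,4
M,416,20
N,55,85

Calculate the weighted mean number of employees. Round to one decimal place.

198.0

Weighted sum = 147934
Sum of weights = 747
Weighted mean = 147934 / 747 = 198.03748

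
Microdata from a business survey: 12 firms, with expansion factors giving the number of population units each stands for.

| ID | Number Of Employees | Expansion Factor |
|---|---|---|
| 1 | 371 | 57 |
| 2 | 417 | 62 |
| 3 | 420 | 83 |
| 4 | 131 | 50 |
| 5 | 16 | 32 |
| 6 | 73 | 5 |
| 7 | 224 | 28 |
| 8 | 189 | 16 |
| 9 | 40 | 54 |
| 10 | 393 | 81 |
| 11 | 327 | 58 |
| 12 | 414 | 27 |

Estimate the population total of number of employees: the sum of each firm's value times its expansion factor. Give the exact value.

Weighted total = 162721

162721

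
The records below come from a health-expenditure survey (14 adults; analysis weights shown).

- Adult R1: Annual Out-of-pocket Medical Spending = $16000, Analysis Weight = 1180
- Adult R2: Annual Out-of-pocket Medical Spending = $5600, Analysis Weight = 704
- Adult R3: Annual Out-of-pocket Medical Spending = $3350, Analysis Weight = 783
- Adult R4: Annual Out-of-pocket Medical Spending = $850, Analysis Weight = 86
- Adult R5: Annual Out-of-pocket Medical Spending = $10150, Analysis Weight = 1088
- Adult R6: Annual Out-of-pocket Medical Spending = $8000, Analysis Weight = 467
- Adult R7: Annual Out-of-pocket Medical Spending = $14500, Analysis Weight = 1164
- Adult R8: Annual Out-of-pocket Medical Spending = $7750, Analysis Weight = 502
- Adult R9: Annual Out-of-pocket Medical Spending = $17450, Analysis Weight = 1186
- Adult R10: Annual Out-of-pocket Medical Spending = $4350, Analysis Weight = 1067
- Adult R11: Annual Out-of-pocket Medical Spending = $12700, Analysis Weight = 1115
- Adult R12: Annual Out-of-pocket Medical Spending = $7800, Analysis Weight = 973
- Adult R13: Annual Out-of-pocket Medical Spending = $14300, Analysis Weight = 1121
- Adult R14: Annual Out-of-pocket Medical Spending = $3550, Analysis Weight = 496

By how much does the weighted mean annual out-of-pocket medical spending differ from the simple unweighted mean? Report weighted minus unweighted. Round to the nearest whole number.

1530

Unweighted sum = 126350
Unweighted mean = 126350 / 14 = 9025
Weighted sum = 125944400
Sum of weights = 11932
Weighted mean = 125944400 / 11932 = 10555.179
Difference (weighted minus unweighted) = 1530.1793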